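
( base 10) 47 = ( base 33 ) 1e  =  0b101111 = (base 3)1202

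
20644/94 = 10322/47 = 219.62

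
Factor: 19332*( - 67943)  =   - 1313474076 = - 2^2*3^3*179^1*67943^1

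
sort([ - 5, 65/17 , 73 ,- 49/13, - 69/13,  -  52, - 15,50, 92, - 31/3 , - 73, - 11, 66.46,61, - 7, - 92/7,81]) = [ - 73, - 52, - 15, -92/7, - 11, - 31/3, - 7, - 69/13, - 5, - 49/13,65/17,  50 , 61,66.46 , 73, 81,92] 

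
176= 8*22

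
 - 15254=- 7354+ - 7900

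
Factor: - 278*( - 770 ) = 214060 = 2^2*5^1*7^1*11^1*139^1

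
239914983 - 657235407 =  - 417320424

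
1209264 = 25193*48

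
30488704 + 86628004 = 117116708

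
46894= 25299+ 21595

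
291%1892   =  291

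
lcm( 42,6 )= 42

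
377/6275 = 377/6275 = 0.06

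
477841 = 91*5251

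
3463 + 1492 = 4955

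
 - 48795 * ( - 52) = 2537340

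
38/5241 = 38/5241 = 0.01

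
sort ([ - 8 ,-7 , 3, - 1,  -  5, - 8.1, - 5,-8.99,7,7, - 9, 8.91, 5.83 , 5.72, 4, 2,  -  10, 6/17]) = [ - 10,-9, - 8.99,-8.1,  -  8, - 7, - 5, - 5, - 1 , 6/17,2, 3,  4 , 5.72, 5.83,7, 7,8.91]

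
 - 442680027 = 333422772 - 776102799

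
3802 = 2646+1156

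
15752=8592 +7160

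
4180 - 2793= 1387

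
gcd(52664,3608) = 8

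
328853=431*763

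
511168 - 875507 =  - 364339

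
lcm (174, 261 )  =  522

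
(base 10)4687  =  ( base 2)1001001001111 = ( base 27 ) 6BG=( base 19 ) cid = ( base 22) 9f1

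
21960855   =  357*61515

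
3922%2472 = 1450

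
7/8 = 7/8 = 0.88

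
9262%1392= 910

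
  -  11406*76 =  - 866856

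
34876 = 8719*4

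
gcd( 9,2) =1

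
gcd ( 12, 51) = 3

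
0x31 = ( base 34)1f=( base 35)1E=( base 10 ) 49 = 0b110001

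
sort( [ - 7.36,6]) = [ - 7.36, 6 ]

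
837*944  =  790128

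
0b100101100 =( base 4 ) 10230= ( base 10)300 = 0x12c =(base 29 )aa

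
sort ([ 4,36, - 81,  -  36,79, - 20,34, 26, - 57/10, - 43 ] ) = [ - 81, - 43, - 36, - 20,-57/10, 4, 26, 34, 36,79] 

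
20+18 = 38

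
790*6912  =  5460480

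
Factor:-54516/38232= -77/54 = -2^ ( - 1)*3^ ( - 3 ) *7^1 * 11^1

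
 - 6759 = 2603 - 9362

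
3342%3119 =223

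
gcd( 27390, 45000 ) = 30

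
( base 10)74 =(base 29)2g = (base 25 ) 2o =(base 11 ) 68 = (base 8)112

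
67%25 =17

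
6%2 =0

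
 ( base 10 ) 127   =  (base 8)177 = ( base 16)7f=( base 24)57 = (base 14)91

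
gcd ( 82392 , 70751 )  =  1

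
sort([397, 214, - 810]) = [ - 810  ,  214,397]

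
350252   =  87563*4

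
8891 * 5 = 44455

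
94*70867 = 6661498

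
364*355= 129220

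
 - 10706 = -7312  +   - 3394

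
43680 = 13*3360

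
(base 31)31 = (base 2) 1011110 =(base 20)4e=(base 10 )94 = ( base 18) 54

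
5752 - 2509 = 3243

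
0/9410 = 0 = 0.00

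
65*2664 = 173160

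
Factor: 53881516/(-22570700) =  - 5^(  -  2 )*13^1* 29^( - 1 )*43^ (-1 )*181^(  -  1)*1036183^1 = -  13470379/5642675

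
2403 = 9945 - 7542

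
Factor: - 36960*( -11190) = 2^6*3^2*5^2*7^1*11^1*373^1= 413582400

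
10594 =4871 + 5723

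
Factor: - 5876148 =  - 2^2*3^1 * 489679^1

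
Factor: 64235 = 5^1 * 29^1*443^1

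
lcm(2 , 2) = 2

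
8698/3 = 2899 + 1/3 = 2899.33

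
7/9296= 1/1328 = 0.00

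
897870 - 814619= 83251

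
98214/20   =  4910+ 7/10 = 4910.70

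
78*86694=6762132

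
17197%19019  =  17197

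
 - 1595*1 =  - 1595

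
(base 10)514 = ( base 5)4024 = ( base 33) FJ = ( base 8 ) 1002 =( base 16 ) 202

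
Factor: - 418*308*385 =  -2^3*5^1 * 7^2*11^3*19^1 = - 49566440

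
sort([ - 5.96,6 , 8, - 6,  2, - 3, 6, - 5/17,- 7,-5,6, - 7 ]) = [ - 7,  -  7, - 6,-5.96, - 5,-3 , - 5/17,  2,6,6,  6 , 8]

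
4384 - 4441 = -57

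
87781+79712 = 167493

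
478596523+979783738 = 1458380261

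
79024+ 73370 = 152394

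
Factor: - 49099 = -37^1*1327^1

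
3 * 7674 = 23022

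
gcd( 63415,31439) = 1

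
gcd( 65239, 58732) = 1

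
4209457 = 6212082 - 2002625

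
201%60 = 21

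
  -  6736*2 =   -  13472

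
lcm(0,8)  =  0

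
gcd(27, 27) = 27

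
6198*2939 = 18215922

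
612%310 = 302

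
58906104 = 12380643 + 46525461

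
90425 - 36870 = 53555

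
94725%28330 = 9735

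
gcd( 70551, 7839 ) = 7839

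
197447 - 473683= - 276236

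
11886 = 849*14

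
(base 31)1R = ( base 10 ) 58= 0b111010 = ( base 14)42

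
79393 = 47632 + 31761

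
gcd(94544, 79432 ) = 8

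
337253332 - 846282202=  - 509028870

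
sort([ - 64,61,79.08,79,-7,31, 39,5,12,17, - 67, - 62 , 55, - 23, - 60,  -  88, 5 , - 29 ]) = [  -  88, - 67,  -  64, - 62,-60, - 29, - 23, - 7,5,5,12,17,31,  39, 55, 61,79 , 79.08]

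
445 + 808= 1253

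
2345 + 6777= 9122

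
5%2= 1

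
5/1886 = 5/1886 = 0.00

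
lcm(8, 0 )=0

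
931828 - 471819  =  460009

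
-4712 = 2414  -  7126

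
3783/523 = 7 + 122/523 = 7.23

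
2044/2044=1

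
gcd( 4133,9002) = 1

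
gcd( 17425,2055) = 5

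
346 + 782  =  1128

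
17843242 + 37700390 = 55543632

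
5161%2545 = 71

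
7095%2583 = 1929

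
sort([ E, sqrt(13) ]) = [E,sqrt (13)]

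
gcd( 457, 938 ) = 1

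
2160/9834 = 360/1639=0.22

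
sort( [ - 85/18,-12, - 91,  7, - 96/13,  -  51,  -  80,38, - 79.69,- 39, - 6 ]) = [ - 91, - 80,-79.69,  -  51,  -  39, - 12,  -  96/13,  -  6, -85/18,7 , 38]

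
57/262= 57/262  =  0.22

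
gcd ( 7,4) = 1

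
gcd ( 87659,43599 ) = 1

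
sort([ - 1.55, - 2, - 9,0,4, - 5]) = [- 9 , - 5, - 2, - 1.55 , 0, 4]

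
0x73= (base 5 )430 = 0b1110011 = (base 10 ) 115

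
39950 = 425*94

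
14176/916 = 15 + 109/229 = 15.48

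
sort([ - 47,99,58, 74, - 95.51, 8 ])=[ - 95.51,-47, 8,  58, 74, 99]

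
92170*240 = 22120800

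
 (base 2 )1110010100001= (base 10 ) 7329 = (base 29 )8kl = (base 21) GD0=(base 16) 1CA1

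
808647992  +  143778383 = 952426375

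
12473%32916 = 12473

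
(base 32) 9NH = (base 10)9969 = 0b10011011110001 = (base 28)ck1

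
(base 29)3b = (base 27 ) 3H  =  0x62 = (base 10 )98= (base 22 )4A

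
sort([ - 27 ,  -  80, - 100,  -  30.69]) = [ - 100, - 80, - 30.69, - 27]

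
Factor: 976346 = 2^1*7^1*69739^1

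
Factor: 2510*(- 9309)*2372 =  - 55423179480 = - 2^3*3^1*5^1*29^1*107^1*251^1*593^1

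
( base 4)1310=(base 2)1110100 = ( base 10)116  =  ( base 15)7B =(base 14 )84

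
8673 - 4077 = 4596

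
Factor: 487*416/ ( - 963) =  - 2^5*3^(  -  2 )*13^1*107^ (  -  1)*487^1 = - 202592/963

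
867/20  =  867/20 = 43.35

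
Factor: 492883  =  492883^1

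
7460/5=1492 = 1492.00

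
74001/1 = 74001 = 74001.00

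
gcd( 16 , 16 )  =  16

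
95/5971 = 95/5971 = 0.02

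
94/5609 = 94/5609  =  0.02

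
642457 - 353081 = 289376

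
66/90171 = 22/30057 =0.00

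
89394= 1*89394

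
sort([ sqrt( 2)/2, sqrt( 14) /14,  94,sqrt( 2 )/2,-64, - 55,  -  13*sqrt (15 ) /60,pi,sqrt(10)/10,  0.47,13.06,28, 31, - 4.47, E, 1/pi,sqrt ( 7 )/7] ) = [ - 64, - 55, - 4.47,  -  13*sqrt( 15)/60,sqrt(14) /14,sqrt( 10)/10,1/pi,sqrt (7 )/7,0.47,sqrt( 2 ) /2,sqrt( 2 )/2, E, pi,13.06,  28,31,94 ]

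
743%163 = 91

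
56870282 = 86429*658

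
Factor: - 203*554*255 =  - 2^1*3^1*5^1*7^1*17^1*29^1*277^1 = -  28677810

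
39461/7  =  5637 + 2/7 = 5637.29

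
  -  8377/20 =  - 8377/20 = -418.85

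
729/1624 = 729/1624 = 0.45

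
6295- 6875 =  - 580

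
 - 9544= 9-9553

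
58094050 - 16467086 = 41626964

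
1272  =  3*424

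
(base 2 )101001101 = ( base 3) 110100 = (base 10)333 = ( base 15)173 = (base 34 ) 9r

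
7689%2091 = 1416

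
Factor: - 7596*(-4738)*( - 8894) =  - 320093708112 = -  2^4 * 3^2*23^1* 103^1 * 211^1*4447^1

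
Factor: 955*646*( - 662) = - 2^2*5^1 *17^1*19^1*191^1*331^1 = - 408407660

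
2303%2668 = 2303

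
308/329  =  44/47 = 0.94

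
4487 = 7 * 641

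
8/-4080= - 1 + 509/510 = - 0.00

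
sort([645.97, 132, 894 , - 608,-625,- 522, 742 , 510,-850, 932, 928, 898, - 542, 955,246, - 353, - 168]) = [ - 850, - 625, - 608, - 542, - 522, - 353, - 168,132, 246, 510, 645.97, 742, 894, 898, 928, 932, 955 ] 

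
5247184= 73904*71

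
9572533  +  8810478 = 18383011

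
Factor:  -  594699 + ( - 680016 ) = -3^2*5^1*13^1*2179^1 = - 1274715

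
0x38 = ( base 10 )56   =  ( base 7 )110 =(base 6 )132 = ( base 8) 70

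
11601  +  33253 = 44854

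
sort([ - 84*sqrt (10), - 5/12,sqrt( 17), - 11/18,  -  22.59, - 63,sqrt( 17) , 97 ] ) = [-84 * sqrt( 10 ), - 63 ,-22.59, -11/18, - 5/12,sqrt(17),sqrt( 17),97 ]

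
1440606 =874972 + 565634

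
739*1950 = 1441050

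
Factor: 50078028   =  2^2*3^1*7^1*11^2*13^1*379^1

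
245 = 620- 375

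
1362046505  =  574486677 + 787559828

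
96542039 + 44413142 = 140955181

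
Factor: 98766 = 2^1 * 3^3 * 31^1 * 59^1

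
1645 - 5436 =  -3791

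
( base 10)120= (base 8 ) 170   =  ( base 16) 78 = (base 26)4G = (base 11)AA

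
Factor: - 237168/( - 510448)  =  3^5*523^ (  -  1)  =  243/523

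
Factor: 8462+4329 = 12791^1 = 12791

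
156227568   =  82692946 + 73534622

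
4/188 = 1/47 = 0.02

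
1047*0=0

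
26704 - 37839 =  - 11135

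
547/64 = 8 + 35/64 = 8.55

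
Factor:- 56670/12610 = -5667/1261 = - 3^1*13^( - 1 )*97^( - 1 ) * 1889^1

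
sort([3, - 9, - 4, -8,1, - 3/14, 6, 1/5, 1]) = [  -  9 , - 8, - 4, - 3/14, 1/5,  1, 1, 3,6] 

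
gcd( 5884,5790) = 2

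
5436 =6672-1236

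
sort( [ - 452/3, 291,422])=[  -  452/3, 291,  422]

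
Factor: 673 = 673^1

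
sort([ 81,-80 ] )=[-80,81 ]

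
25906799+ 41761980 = 67668779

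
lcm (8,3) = 24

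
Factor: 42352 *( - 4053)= - 2^4*3^1*7^1 * 193^1*2647^1=- 171652656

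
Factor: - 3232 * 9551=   -  2^5*101^1*9551^1 = - 30868832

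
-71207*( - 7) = 498449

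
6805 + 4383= 11188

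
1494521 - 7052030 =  - 5557509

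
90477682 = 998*90659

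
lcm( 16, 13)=208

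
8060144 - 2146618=5913526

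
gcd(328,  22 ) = 2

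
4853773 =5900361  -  1046588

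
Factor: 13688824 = 2^3 * 1711103^1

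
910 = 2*455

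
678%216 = 30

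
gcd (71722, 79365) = 1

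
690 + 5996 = 6686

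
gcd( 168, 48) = 24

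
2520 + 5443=7963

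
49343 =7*7049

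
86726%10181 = 5278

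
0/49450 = 0  =  0.00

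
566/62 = 283/31 = 9.13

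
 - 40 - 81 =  - 121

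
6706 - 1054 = 5652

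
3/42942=1/14314 = 0.00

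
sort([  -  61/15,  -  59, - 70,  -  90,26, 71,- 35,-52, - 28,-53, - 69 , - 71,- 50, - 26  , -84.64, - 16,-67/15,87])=[ - 90, - 84.64,  -  71, - 70 ,-69, - 59,  -  53,-52 ,-50 , - 35,  -  28  , - 26 , -16, -67/15,-61/15, 26,  71, 87]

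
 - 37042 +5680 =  - 31362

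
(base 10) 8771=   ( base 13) 3cb9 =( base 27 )c0n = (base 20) 11ib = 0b10001001000011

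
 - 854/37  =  -854/37  =  -23.08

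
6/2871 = 2/957 =0.00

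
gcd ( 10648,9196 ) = 484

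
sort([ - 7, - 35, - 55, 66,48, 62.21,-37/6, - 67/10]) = [  -  55, - 35, - 7, - 67/10 , - 37/6 , 48,62.21, 66]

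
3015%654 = 399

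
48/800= 3/50 = 0.06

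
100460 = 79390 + 21070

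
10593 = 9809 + 784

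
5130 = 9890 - 4760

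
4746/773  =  6 + 108/773 = 6.14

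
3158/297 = 3158/297 = 10.63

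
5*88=440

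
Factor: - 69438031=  - 13^1*5341387^1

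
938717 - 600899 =337818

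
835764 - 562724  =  273040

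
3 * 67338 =202014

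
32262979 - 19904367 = 12358612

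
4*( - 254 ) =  - 1016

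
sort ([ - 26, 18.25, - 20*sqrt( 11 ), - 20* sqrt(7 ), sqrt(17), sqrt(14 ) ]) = [ - 20 * sqrt(11 ), - 20*sqrt(7),-26, sqrt(14 ), sqrt( 17 ),  18.25 ]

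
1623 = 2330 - 707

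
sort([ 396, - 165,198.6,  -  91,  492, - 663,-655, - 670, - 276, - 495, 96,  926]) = [ - 670,  -  663, -655,  -  495,-276, - 165,  -  91,96,198.6,  396,492, 926]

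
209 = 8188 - 7979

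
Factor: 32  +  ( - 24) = 8 = 2^3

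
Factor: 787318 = 2^1* 7^1*56237^1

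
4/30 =2/15 = 0.13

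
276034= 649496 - 373462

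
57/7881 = 19/2627=0.01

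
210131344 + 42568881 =252700225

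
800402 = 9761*82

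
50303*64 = 3219392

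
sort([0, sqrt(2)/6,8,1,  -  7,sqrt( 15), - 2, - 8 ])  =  [ - 8, - 7, - 2, 0,sqrt(2)/6, 1,sqrt(15 ),8 ]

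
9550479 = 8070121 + 1480358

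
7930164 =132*60077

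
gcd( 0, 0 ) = 0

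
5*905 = 4525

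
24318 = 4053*6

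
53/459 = 53/459 =0.12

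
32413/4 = 8103 + 1/4  =  8103.25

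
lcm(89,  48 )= 4272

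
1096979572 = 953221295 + 143758277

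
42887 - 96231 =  - 53344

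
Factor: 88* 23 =2^3* 11^1*23^1 = 2024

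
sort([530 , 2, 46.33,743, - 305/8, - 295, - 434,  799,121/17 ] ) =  [- 434, - 295, - 305/8,2,121/17, 46.33,530,743, 799 ] 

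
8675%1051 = 267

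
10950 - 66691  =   -55741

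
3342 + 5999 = 9341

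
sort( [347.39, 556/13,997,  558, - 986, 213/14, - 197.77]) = [ - 986, - 197.77,  213/14, 556/13  ,  347.39,558, 997 ]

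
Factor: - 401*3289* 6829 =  - 11^1*13^1 *23^1*401^1*6829^1 = - 9006692981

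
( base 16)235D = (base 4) 2031131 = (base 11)6890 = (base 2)10001101011101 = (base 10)9053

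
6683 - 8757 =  -2074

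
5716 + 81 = 5797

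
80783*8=646264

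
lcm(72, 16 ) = 144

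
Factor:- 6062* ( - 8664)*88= 4621862784  =  2^7*3^1* 7^1*11^1 * 19^2*433^1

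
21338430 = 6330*3371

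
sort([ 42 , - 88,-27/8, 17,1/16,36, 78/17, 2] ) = [ - 88,-27/8, 1/16, 2,78/17,17, 36 , 42]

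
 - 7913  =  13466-21379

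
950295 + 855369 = 1805664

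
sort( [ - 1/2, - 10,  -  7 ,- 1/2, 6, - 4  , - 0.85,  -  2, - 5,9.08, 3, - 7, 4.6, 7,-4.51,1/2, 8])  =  [ - 10,-7, - 7, -5,-4.51,-4,-2, - 0.85, - 1/2, - 1/2, 1/2,3, 4.6 , 6, 7, 8, 9.08]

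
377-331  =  46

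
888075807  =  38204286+849871521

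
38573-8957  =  29616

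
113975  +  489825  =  603800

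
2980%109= 37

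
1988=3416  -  1428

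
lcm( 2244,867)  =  38148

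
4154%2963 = 1191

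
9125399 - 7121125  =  2004274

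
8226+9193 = 17419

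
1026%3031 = 1026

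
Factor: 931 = 7^2*19^1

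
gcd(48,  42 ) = 6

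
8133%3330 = 1473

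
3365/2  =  3365/2 = 1682.50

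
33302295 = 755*44109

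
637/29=637/29 = 21.97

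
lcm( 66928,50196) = 200784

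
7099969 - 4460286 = 2639683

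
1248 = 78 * 16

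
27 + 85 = 112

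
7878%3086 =1706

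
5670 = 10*567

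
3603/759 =1201/253 = 4.75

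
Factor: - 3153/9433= - 3^1*1051^1*9433^( - 1)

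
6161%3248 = 2913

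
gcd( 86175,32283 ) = 9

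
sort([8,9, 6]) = [6 , 8,9 ] 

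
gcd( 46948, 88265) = 1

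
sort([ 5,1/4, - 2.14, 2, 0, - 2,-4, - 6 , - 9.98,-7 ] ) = [ - 9.98,  -  7, - 6, - 4, -2.14, - 2,0,1/4 , 2,5 ] 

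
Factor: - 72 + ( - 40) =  - 2^4 * 7^1=- 112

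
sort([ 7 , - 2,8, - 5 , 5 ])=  [  -  5 , -2,5,7,8 ] 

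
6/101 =6/101  =  0.06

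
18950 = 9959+8991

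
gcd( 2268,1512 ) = 756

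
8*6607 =52856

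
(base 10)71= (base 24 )2N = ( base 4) 1013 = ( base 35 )21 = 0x47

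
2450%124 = 94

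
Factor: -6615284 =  - 2^2*13^1*127217^1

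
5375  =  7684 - 2309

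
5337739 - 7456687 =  - 2118948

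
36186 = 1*36186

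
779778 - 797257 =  - 17479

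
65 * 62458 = 4059770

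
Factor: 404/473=2^2 * 11^( - 1 )*43^ (-1 )*101^1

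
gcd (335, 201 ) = 67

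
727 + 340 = 1067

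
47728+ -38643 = 9085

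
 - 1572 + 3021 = 1449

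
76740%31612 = 13516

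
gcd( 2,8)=2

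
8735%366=317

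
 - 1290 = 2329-3619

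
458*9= 4122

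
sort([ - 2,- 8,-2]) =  [ - 8,-2,  -  2] 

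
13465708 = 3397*3964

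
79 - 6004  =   - 5925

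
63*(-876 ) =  - 55188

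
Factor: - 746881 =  - 59^1*12659^1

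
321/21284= 321/21284= 0.02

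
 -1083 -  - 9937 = 8854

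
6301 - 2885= 3416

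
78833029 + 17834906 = 96667935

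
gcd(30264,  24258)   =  78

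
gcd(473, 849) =1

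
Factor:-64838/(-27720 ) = 2^( - 2 ) * 3^( - 2 )*5^ (-1 )*7^( - 1 ) * 11^( - 1)*  17^1*1907^1 = 32419/13860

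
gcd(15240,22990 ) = 10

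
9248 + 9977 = 19225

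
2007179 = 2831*709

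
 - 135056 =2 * ( - 67528) 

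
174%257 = 174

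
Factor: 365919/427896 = 2^(- 3 )*3^(-2) * 7^( - 1)*431^1=431/504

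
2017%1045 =972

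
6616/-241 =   -  28 + 132/241 = - 27.45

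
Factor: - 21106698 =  - 2^1*3^1 *3517783^1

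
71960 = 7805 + 64155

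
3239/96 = 3239/96= 33.74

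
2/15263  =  2/15263 = 0.00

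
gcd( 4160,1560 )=520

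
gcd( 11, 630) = 1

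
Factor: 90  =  2^1 * 3^2*5^1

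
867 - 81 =786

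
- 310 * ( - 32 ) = 9920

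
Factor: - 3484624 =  - 2^4*11^1*13^1  *1523^1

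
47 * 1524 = 71628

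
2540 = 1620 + 920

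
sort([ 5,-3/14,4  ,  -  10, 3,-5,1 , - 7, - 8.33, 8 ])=[- 10, -8.33, - 7, -5, - 3/14, 1,  3, 4,  5, 8]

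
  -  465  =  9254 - 9719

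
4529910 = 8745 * 518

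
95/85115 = 19/17023= 0.00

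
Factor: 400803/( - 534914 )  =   - 2^( - 1)  *3^1*13^1*43^1*71^( - 1)*239^1*3767^( - 1)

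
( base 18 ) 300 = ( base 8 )1714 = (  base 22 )204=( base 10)972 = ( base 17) 363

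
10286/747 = 10286/747 =13.77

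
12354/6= 2059 = 2059.00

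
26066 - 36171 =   -  10105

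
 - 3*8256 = - 24768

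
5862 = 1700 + 4162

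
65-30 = 35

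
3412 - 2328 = 1084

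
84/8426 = 42/4213 = 0.01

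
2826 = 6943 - 4117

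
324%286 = 38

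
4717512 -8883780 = -4166268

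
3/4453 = 3/4453  =  0.00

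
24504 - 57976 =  - 33472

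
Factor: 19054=2^1*7^1*1361^1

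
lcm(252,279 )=7812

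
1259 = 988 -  - 271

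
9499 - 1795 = 7704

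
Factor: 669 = 3^1 * 223^1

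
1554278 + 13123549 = 14677827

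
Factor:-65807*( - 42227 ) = 7^2*17^1*79^1*42227^1 = 2778832189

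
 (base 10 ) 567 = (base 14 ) 2C7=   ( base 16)237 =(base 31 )i9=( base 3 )210000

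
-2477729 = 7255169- 9732898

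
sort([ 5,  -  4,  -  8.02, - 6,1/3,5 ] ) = [ - 8.02,-6,-4,1/3, 5,5 ] 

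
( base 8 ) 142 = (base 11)8a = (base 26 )3K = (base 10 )98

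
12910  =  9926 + 2984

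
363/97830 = 121/32610 = 0.00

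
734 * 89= 65326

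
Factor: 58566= 2^1*3^1*43^1 *227^1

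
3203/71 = 45  +  8/71 = 45.11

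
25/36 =25/36 = 0.69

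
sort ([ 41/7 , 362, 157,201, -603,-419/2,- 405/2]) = [-603, - 419/2, -405/2, 41/7,157, 201, 362]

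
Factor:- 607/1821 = - 1/3 = - 3^(-1 )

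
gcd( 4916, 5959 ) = 1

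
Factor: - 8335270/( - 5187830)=17^1*113^( - 1 )*4591^(-1 )*49031^1 =833527/518783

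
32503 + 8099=40602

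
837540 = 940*891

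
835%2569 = 835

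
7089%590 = 9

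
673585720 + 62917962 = 736503682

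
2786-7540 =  - 4754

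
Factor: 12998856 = 2^3*3^1  *13^1*61^1 * 683^1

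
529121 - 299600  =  229521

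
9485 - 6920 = 2565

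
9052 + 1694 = 10746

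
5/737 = 5/737=0.01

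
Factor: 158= 2^1*79^1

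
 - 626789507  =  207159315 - 833948822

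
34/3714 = 17/1857 = 0.01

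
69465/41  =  69465/41=   1694.27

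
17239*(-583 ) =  - 10050337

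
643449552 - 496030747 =147418805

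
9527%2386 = 2369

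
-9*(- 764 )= 6876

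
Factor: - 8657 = - 11^1*787^1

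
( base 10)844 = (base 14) 444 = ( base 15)3B4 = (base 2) 1101001100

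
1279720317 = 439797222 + 839923095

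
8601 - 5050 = 3551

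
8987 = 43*209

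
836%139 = 2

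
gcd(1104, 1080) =24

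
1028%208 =196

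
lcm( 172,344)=344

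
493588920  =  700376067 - 206787147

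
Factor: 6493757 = 163^1*39839^1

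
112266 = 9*12474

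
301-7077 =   -  6776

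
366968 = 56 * 6553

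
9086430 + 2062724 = 11149154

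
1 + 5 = 6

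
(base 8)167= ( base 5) 434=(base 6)315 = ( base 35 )3E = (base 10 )119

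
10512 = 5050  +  5462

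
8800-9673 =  - 873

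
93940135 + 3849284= 97789419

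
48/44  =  12/11=1.09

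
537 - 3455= -2918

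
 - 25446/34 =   -  12723/17  =  - 748.41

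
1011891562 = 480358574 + 531532988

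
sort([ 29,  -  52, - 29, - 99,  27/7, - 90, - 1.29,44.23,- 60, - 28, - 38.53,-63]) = [ -99, -90, - 63, - 60, - 52,-38.53, - 29,- 28, - 1.29, 27/7, 29,  44.23 ] 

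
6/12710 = 3/6355 = 0.00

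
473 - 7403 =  - 6930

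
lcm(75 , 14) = 1050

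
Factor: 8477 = 7^2*173^1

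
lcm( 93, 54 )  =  1674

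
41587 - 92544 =- 50957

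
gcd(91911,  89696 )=1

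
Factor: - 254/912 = - 127/456 = - 2^( - 3)*3^( - 1)*19^( - 1)*127^1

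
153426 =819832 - 666406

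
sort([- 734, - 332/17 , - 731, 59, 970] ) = [ - 734,-731, - 332/17,59 , 970 ] 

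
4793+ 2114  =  6907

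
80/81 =80/81 =0.99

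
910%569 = 341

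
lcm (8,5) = 40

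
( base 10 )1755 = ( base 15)7c0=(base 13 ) A50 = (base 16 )6db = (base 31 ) 1pj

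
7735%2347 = 694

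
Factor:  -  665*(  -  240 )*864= 2^9*3^4*5^2*7^1*19^1=137894400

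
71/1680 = 71/1680 =0.04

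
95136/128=743 + 1/4 =743.25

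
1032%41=7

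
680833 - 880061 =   -  199228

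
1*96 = 96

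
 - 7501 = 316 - 7817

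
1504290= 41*36690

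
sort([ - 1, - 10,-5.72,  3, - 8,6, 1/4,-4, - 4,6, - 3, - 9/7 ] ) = [-10, - 8, - 5.72, - 4, - 4,- 3, - 9/7, - 1, 1/4,3,  6,6 ] 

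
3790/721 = 3790/721 = 5.26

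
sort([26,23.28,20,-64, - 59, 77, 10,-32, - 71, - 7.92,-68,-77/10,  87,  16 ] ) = [-71,  -  68,-64, - 59,-32,-7.92, - 77/10,10, 16,20, 23.28, 26,77,87] 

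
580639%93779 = 17965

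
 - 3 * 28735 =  - 86205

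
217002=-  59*(-3678)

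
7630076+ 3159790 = 10789866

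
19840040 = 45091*440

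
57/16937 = 57/16937 = 0.00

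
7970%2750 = 2470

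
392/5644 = 98/1411  =  0.07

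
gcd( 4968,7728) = 552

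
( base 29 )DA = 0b110000011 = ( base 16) 183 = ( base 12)283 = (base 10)387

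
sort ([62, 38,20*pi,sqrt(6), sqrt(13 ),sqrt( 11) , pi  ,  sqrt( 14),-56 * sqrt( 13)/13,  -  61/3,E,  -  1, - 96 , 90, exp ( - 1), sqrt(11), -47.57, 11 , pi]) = [ - 96,-47.57,-61/3, - 56*sqrt ( 13) /13, -1, exp ( - 1 ),sqrt ( 6),E, pi, pi, sqrt(11 ),sqrt(  11),sqrt ( 13 ),  sqrt (14),11,38,62,  20*pi,90]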